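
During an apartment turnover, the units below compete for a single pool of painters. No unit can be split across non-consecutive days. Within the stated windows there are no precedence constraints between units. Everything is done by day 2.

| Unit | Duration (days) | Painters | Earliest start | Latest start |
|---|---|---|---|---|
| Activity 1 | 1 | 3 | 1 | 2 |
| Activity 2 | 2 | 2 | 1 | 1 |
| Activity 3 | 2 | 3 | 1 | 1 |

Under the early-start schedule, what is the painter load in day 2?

5

At early start, day 2 has: Activity 2, Activity 3.
Demand: 2 + 3 = 5.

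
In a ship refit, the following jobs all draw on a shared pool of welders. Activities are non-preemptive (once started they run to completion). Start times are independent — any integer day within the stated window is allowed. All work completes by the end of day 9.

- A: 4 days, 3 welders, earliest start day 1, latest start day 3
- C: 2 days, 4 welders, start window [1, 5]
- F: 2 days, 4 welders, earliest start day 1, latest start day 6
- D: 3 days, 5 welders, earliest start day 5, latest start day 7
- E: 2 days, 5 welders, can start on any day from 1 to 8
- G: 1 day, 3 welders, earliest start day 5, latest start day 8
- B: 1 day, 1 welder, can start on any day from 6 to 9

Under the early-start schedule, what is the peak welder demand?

16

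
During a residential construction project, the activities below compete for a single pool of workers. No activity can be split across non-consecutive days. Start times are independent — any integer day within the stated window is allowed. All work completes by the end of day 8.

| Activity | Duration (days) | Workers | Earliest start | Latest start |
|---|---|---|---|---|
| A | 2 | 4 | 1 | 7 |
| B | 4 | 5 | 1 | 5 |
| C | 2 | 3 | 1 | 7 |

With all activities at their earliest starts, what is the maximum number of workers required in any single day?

Early-start schedule: A@1, B@1, C@1.
Load per day: day 1: 12, day 2: 12, day 3: 5, day 4: 5, day 5: 0, day 6: 0, day 7: 0, day 8: 0.
Peak is 12.

12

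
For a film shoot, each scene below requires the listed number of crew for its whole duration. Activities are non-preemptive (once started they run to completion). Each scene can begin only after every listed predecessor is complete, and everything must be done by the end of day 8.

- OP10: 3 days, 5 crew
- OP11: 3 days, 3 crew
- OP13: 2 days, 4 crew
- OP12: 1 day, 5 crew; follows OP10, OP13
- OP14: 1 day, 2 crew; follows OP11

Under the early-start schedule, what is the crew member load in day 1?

At early start, day 1 has: OP10, OP11, OP13.
Demand: 5 + 3 + 4 = 12.

12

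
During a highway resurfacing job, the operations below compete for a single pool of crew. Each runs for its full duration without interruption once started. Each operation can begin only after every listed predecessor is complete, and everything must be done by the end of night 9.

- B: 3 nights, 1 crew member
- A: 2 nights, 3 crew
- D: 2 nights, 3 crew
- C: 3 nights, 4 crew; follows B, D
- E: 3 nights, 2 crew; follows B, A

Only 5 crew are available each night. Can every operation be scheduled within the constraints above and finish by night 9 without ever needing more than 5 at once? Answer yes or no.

yes

Schedule B@1, A@1, D@3, C@7, E@4: n1:4  n2:4  n3:4  n4:5  n5:2  n6:2  n7:4  n8:4  n9:4 — peak 5 ≤ 5.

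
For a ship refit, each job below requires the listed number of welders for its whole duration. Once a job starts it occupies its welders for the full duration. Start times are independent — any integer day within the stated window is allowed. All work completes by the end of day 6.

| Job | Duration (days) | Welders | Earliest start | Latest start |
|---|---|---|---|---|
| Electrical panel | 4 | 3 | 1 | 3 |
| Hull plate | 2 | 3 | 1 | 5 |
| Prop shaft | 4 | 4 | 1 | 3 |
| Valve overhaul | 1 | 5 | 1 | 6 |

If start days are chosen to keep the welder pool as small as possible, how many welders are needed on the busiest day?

8

Early-start (Electrical panel@1, Hull plate@1, Prop shaft@1, Valve overhaul@1) gives peak 15: d1:15  d2:10  d3:7  d4:7  d5:0  d6:0.
Shift Hull plate→5, Valve overhaul→5.
Schedule Electrical panel@1, Hull plate@5, Prop shaft@1, Valve overhaul@5: d1:7  d2:7  d3:7  d4:7  d5:8  d6:3 — peak 8.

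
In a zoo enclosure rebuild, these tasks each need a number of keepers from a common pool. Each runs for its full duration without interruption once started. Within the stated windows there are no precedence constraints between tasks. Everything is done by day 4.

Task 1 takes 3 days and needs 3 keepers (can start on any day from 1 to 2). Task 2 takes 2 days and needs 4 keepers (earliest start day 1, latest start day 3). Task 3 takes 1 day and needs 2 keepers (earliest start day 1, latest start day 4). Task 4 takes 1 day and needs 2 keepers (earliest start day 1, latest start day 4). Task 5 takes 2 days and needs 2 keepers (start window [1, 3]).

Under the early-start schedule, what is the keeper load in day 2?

9

At early start, day 2 has: Task 1, Task 2, Task 5.
Demand: 3 + 4 + 2 = 9.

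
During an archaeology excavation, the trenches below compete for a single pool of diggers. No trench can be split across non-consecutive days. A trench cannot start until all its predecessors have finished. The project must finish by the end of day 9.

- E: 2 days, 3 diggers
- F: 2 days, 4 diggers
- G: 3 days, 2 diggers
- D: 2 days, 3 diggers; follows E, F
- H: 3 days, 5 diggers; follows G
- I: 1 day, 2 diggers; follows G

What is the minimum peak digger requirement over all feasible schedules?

5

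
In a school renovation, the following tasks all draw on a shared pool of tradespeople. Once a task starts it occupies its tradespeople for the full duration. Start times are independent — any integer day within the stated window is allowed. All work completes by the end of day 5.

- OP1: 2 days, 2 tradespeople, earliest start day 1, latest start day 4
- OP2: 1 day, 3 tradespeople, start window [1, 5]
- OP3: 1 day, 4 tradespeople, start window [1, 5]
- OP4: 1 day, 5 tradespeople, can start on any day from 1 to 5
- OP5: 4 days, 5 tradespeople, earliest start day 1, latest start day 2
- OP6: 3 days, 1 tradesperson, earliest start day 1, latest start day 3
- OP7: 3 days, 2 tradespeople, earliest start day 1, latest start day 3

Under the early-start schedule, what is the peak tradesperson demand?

22

Early-start schedule: OP1@1, OP2@1, OP3@1, OP4@1, OP5@1, OP6@1, OP7@1.
Load per day: day 1: 22, day 2: 10, day 3: 8, day 4: 5, day 5: 0.
Peak is 22.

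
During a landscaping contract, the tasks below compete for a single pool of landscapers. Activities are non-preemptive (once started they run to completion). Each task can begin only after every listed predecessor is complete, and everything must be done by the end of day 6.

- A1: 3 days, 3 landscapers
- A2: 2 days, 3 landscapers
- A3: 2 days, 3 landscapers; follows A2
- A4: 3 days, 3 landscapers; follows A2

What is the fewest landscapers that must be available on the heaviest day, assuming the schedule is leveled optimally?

6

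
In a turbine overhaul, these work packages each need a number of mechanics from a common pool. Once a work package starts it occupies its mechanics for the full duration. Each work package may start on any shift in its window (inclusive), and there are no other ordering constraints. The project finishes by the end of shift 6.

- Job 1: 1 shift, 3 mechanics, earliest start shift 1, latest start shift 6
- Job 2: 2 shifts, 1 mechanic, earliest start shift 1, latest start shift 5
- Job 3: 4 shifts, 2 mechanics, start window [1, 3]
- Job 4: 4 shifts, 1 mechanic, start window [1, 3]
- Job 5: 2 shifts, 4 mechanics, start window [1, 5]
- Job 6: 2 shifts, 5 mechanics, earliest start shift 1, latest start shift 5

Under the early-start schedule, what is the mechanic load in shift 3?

3

At early start, shift 3 has: Job 3, Job 4.
Demand: 2 + 1 = 3.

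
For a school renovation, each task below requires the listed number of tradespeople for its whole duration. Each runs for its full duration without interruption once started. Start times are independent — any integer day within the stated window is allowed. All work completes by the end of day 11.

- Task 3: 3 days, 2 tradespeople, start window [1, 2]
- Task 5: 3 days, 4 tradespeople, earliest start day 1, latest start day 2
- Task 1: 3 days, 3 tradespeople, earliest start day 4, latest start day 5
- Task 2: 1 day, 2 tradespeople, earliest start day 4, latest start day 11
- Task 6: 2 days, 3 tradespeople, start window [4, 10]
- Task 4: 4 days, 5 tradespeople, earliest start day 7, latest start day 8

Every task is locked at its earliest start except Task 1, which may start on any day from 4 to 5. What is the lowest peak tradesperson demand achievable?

8

Task 1@4: d1:6  d2:6  d3:6  d4:8  d5:6  d6:3  d7:5  d8:5  d9:5  d10:5  d11:0 → peak 8
Task 1@5: d1:6  d2:6  d3:6  d4:5  d5:6  d6:3  d7:8  d8:5  d9:5  d10:5  d11:0 → peak 8
Best is Task 1@4, peak 8.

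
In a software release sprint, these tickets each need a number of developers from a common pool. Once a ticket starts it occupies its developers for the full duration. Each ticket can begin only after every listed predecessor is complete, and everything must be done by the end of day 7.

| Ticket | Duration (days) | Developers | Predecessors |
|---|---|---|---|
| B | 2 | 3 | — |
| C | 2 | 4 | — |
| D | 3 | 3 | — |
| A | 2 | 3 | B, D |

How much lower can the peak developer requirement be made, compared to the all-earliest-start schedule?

4

Early-start peak: d1:10  d2:10  d3:3  d4:3  d5:3  d6:0  d7:0 ⇒ 10.
Leveled (B@1, C@4, D@1, A@6): d1:6  d2:6  d3:3  d4:4  d5:4  d6:3  d7:3 ⇒ 6.
Reduction 10 − 6 = 4.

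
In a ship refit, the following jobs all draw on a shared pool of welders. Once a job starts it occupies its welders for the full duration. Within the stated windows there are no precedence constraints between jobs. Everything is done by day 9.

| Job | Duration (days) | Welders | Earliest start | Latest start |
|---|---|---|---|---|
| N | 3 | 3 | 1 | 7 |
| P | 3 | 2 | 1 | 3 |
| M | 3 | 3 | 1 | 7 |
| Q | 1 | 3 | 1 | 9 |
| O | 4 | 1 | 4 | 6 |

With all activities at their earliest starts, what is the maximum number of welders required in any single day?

11

Early-start schedule: N@1, P@1, M@1, Q@1, O@4.
Load per day: day 1: 11, day 2: 8, day 3: 8, day 4: 1, day 5: 1, day 6: 1, day 7: 1, day 8: 0, day 9: 0.
Peak is 11.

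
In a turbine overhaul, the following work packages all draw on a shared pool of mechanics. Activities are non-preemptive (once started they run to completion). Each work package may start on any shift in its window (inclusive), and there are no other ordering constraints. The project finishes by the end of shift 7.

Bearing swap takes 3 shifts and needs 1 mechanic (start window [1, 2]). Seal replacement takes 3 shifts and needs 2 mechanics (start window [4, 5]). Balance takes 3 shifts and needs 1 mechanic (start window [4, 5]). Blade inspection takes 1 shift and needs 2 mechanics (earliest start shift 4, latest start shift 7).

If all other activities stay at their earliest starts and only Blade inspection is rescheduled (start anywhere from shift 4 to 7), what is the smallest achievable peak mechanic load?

3

Blade inspection@4: s1:1  s2:1  s3:1  s4:5  s5:3  s6:3  s7:0 → peak 5
Blade inspection@5: s1:1  s2:1  s3:1  s4:3  s5:5  s6:3  s7:0 → peak 5
Blade inspection@6: s1:1  s2:1  s3:1  s4:3  s5:3  s6:5  s7:0 → peak 5
Blade inspection@7: s1:1  s2:1  s3:1  s4:3  s5:3  s6:3  s7:2 → peak 3
Best is Blade inspection@7, peak 3.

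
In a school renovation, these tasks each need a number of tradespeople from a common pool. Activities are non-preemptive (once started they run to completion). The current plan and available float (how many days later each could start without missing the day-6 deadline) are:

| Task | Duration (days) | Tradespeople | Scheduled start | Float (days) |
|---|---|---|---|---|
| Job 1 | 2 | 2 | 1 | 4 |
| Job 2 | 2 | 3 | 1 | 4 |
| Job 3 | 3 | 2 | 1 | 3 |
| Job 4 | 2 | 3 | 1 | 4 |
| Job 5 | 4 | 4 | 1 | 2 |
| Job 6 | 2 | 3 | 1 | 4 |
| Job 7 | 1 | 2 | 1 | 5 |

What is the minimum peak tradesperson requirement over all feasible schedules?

8

Early-start (Job 1@1, Job 2@1, Job 3@1, Job 4@1, Job 5@1, Job 6@1, Job 7@1) gives peak 19: d1:19  d2:17  d3:6  d4:4  d5:0  d6:0.
Shift Job 1→3, Job 5→3, Job 6→5, Job 7→4.
Schedule Job 1@3, Job 2@1, Job 3@1, Job 4@1, Job 5@3, Job 6@5, Job 7@4: d1:8  d2:8  d3:8  d4:8  d5:7  d6:7 — peak 8.
Total tradesperson-days = 46 over 6 days ⇒ peak ≥ ⌈46/6⌉ = 8, so 8 is optimal.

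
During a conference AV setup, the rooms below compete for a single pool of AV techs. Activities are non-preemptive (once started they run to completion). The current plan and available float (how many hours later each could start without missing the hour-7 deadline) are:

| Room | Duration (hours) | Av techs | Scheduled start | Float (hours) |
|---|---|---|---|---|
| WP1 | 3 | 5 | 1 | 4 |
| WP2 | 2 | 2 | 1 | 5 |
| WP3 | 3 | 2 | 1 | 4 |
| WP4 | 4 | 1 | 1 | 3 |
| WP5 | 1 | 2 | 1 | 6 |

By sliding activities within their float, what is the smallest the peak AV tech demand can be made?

Early-start (WP1@1, WP2@1, WP3@1, WP4@1, WP5@1) gives peak 12: h1:12  h2:10  h3:8  h4:1  h5:0  h6:0  h7:0.
Shift WP2→4, WP3→4, WP4→4, WP5→6.
Schedule WP1@1, WP2@4, WP3@4, WP4@4, WP5@6: h1:5  h2:5  h3:5  h4:5  h5:5  h6:5  h7:1 — peak 5.
Total AV tech-hours = 31 over 7 hours ⇒ peak ≥ ⌈31/7⌉ = 5, so 5 is optimal.

5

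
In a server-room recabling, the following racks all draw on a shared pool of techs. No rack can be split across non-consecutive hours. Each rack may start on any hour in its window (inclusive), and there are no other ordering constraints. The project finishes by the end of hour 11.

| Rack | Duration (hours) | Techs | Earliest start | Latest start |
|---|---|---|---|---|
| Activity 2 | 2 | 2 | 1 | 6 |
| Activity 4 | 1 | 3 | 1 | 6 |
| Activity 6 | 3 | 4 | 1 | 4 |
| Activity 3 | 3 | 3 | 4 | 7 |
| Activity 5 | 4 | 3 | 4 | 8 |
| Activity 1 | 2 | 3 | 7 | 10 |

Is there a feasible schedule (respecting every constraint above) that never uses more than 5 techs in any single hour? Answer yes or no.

no

The minimum achievable peak is 6; 5 < 6, so no feasible schedule stays within the cap.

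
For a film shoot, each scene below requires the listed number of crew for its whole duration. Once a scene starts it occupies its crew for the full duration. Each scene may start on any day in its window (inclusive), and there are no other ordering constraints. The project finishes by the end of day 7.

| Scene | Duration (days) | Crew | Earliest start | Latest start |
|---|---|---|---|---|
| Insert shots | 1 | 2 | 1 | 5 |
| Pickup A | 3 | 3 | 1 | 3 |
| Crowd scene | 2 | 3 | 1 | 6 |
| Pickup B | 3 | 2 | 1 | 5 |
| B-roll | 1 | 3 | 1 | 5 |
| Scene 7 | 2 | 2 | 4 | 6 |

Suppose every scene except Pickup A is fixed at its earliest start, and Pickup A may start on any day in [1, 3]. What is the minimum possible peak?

Pickup A@1: d1:13  d2:8  d3:5  d4:2  d5:2  d6:0  d7:0 → peak 13
Pickup A@2: d1:10  d2:8  d3:5  d4:5  d5:2  d6:0  d7:0 → peak 10
Pickup A@3: d1:10  d2:5  d3:5  d4:5  d5:5  d6:0  d7:0 → peak 10
Best is Pickup A@2, peak 10.

10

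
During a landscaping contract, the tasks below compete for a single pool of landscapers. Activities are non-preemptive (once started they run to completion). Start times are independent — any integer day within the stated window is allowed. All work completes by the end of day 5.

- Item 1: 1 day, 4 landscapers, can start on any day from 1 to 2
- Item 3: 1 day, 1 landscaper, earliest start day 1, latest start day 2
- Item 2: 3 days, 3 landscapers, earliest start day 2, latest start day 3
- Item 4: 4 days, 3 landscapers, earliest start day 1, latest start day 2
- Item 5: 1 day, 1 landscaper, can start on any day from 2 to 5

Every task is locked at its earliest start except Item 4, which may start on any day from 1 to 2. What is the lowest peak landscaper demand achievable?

Item 4@1: d1:8  d2:7  d3:6  d4:6  d5:0 → peak 8
Item 4@2: d1:5  d2:7  d3:6  d4:6  d5:3 → peak 7
Best is Item 4@2, peak 7.

7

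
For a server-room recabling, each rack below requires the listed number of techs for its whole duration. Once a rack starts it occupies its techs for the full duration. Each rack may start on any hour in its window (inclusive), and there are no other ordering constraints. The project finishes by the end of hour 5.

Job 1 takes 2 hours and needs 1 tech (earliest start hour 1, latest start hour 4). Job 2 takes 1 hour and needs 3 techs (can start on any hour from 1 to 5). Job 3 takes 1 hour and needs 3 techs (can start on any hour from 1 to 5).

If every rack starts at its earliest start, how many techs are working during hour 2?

1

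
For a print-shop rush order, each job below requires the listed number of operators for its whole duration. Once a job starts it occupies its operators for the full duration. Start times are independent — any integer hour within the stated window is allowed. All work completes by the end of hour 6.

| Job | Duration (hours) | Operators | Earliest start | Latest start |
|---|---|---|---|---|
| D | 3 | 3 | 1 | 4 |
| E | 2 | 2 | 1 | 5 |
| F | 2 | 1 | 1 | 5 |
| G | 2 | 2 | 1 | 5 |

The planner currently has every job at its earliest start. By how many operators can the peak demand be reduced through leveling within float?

Early-start peak: h1:8  h2:8  h3:3  h4:0  h5:0  h6:0 ⇒ 8.
Leveled (D@1, E@4, F@1, G@4): h1:4  h2:4  h3:3  h4:4  h5:4  h6:0 ⇒ 4.
Reduction 8 − 4 = 4.

4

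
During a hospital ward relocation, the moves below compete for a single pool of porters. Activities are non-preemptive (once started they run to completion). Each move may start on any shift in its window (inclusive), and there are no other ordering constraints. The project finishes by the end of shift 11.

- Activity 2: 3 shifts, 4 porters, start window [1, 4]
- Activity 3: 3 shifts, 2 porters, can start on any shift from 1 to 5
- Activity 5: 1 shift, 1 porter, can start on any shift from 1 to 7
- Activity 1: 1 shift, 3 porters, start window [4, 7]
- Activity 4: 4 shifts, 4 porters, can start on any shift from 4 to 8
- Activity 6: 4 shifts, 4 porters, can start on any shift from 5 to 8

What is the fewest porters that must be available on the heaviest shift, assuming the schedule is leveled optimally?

Early-start (Activity 2@1, Activity 3@1, Activity 5@1, Activity 1@4, Activity 4@4, Activity 6@5) gives peak 8: s1:7  s2:6  s3:6  s4:7  s5:8  s6:8  s7:8  s8:4  s9:0  s10:0  s11:0.
Shift Activity 6→8.
Schedule Activity 2@1, Activity 3@1, Activity 5@1, Activity 1@4, Activity 4@4, Activity 6@8: s1:7  s2:6  s3:6  s4:7  s5:4  s6:4  s7:4  s8:4  s9:4  s10:4  s11:4 — peak 7.

7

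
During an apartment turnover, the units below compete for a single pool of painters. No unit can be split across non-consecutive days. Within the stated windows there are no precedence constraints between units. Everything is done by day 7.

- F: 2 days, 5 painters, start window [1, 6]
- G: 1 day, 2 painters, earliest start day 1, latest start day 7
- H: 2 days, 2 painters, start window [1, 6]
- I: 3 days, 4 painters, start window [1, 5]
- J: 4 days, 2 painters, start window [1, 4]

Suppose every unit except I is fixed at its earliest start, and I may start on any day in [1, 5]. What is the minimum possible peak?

I@1: d1:15  d2:13  d3:6  d4:2  d5:0  d6:0  d7:0 → peak 15
I@2: d1:11  d2:13  d3:6  d4:6  d5:0  d6:0  d7:0 → peak 13
I@3: d1:11  d2:9  d3:6  d4:6  d5:4  d6:0  d7:0 → peak 11
I@4: d1:11  d2:9  d3:2  d4:6  d5:4  d6:4  d7:0 → peak 11
I@5: d1:11  d2:9  d3:2  d4:2  d5:4  d6:4  d7:4 → peak 11
Best is I@3, peak 11.

11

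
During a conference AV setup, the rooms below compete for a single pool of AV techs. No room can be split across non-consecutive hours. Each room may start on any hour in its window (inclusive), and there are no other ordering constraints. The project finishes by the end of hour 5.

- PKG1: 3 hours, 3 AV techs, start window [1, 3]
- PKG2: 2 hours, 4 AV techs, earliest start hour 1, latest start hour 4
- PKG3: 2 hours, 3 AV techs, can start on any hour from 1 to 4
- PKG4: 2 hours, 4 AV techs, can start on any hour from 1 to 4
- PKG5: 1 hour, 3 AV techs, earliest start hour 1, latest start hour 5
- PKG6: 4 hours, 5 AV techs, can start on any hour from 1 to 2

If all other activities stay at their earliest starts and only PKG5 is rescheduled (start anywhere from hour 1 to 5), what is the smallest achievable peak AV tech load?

PKG5@1: h1:22  h2:19  h3:8  h4:5  h5:0 → peak 22
PKG5@2: h1:19  h2:22  h3:8  h4:5  h5:0 → peak 22
PKG5@3: h1:19  h2:19  h3:11  h4:5  h5:0 → peak 19
PKG5@4: h1:19  h2:19  h3:8  h4:8  h5:0 → peak 19
PKG5@5: h1:19  h2:19  h3:8  h4:5  h5:3 → peak 19
Best is PKG5@3, peak 19.

19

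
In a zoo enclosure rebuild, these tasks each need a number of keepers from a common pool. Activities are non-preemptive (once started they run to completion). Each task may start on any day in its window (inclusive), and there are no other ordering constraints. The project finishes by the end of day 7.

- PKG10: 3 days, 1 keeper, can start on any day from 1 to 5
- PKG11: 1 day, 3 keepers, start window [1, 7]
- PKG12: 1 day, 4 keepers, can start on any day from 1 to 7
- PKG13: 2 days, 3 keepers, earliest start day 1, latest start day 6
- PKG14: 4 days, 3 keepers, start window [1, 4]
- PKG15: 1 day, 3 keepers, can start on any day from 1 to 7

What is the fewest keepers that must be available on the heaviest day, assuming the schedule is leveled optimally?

Early-start (PKG10@1, PKG11@1, PKG12@1, PKG13@1, PKG14@1, PKG15@1) gives peak 17: d1:17  d2:7  d3:4  d4:3  d5:0  d6:0  d7:0.
Shift PKG12→2, PKG13→3, PKG14→4, PKG15→5.
Schedule PKG10@1, PKG11@1, PKG12@2, PKG13@3, PKG14@4, PKG15@5: d1:4  d2:5  d3:4  d4:6  d5:6  d6:3  d7:3 — peak 6.

6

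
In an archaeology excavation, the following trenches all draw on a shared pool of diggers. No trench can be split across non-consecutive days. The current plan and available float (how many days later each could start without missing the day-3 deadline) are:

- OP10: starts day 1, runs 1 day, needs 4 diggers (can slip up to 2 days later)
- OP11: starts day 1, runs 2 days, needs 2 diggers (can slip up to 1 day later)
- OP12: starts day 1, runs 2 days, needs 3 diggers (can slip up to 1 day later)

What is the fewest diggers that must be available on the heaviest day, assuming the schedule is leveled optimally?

5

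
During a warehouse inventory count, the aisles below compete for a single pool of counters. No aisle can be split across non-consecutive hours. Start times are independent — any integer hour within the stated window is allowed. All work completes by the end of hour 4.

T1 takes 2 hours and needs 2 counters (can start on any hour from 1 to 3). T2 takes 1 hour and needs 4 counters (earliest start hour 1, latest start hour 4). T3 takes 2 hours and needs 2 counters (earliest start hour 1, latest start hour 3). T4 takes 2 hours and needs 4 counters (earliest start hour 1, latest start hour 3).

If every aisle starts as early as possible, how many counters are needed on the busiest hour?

12

Early-start schedule: T1@1, T2@1, T3@1, T4@1.
Load per hour: hour 1: 12, hour 2: 8, hour 3: 0, hour 4: 0.
Peak is 12.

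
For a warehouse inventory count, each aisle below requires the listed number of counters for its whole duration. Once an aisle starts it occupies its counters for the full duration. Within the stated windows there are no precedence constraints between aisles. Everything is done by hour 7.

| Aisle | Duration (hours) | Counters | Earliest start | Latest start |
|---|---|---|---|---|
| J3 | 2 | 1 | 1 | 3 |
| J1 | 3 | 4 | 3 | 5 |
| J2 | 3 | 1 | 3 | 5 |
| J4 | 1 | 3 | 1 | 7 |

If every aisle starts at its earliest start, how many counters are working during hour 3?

At early start, hour 3 has: J1, J2.
Demand: 4 + 1 = 5.

5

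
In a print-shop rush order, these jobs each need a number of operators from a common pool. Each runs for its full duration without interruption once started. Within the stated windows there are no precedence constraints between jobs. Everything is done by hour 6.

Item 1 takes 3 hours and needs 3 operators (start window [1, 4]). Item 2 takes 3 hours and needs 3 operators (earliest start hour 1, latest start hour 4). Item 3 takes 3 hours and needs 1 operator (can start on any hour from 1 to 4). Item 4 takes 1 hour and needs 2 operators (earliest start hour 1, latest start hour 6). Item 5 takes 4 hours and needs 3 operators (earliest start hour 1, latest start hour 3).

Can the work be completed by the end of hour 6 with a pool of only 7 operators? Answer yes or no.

yes

Schedule Item 1@1, Item 2@4, Item 3@1, Item 4@1, Item 5@2: h1:6  h2:7  h3:7  h4:6  h5:6  h6:3 — peak 7 ≤ 7.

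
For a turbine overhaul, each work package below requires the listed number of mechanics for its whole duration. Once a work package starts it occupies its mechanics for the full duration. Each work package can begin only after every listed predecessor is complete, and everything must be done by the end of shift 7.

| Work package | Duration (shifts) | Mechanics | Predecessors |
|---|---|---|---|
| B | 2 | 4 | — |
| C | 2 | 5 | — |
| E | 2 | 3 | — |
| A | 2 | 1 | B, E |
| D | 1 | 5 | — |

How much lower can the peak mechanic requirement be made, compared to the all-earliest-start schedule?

11

Early-start peak: s1:17  s2:12  s3:1  s4:1  s5:0  s6:0  s7:0 ⇒ 17.
Leveled (B@1, C@5, E@3, A@5, D@7): s1:4  s2:4  s3:3  s4:3  s5:6  s6:6  s7:5 ⇒ 6.
Reduction 17 − 6 = 11.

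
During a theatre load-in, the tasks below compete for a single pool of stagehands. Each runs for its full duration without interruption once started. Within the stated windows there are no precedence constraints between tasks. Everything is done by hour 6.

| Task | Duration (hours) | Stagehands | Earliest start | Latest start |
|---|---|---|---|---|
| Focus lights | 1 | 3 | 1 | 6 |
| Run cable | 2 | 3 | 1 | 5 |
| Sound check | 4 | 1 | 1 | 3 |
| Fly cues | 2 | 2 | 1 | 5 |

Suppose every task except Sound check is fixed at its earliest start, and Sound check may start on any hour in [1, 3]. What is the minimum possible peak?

8

Sound check@1: h1:9  h2:6  h3:1  h4:1  h5:0  h6:0 → peak 9
Sound check@2: h1:8  h2:6  h3:1  h4:1  h5:1  h6:0 → peak 8
Sound check@3: h1:8  h2:5  h3:1  h4:1  h5:1  h6:1 → peak 8
Best is Sound check@2, peak 8.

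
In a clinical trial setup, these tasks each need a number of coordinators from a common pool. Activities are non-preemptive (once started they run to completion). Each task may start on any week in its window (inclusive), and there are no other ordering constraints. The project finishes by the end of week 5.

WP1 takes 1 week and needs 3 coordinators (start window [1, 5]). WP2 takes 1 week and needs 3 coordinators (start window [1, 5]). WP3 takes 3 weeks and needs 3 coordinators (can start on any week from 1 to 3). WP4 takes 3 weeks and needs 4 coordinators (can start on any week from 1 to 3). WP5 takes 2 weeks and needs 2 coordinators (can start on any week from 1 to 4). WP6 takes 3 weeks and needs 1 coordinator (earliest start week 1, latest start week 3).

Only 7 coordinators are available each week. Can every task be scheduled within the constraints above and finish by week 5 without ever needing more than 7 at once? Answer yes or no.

The minimum achievable peak is 8; 7 < 8, so no feasible schedule stays within the cap.

no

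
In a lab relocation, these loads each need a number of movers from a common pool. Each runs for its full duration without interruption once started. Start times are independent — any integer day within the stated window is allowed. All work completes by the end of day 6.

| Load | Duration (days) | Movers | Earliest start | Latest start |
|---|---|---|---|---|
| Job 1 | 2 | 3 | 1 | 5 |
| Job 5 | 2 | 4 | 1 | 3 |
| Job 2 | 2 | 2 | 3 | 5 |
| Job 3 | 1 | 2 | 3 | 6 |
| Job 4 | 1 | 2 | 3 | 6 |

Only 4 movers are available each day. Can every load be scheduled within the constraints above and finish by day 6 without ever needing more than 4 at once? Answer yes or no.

yes

Schedule Job 1@1, Job 5@3, Job 2@5, Job 3@5, Job 4@6: d1:3  d2:3  d3:4  d4:4  d5:4  d6:4 — peak 4 ≤ 4.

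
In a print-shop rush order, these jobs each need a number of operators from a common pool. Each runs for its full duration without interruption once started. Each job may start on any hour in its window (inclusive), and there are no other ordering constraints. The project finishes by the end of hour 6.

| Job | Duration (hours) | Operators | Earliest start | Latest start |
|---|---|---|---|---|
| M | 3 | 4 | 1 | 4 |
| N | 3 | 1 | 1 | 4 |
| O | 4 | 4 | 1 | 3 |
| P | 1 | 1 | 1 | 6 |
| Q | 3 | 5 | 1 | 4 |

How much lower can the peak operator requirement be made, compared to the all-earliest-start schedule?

6

Early-start peak: h1:15  h2:14  h3:14  h4:4  h5:0  h6:0 ⇒ 15.
Leveled (M@1, N@1, O@1, P@5, Q@4): h1:9  h2:9  h3:9  h4:9  h5:6  h6:5 ⇒ 9.
Reduction 15 − 9 = 6.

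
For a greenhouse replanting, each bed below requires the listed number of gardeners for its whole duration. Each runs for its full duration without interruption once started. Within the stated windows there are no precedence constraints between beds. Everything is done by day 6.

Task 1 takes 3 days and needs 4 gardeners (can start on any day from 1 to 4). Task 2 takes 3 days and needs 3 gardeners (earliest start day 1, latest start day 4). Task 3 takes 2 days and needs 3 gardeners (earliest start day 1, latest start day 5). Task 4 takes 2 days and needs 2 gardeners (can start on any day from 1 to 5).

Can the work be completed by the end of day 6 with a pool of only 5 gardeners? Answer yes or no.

Total gardener-days = 31; over 6 days the average is 31/6 > 5, so some day must exceed 5.

no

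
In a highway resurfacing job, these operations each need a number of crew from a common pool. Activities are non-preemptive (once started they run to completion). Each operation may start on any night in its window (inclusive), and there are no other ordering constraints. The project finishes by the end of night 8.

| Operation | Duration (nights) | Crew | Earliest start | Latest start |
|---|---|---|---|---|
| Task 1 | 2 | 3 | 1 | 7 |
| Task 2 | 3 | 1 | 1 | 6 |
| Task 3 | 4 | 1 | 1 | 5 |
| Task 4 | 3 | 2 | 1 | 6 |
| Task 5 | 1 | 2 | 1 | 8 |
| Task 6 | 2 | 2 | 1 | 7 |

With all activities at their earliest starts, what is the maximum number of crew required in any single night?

11

Early-start schedule: Task 1@1, Task 2@1, Task 3@1, Task 4@1, Task 5@1, Task 6@1.
Load per night: night 1: 11, night 2: 9, night 3: 4, night 4: 1, night 5: 0, night 6: 0, night 7: 0, night 8: 0.
Peak is 11.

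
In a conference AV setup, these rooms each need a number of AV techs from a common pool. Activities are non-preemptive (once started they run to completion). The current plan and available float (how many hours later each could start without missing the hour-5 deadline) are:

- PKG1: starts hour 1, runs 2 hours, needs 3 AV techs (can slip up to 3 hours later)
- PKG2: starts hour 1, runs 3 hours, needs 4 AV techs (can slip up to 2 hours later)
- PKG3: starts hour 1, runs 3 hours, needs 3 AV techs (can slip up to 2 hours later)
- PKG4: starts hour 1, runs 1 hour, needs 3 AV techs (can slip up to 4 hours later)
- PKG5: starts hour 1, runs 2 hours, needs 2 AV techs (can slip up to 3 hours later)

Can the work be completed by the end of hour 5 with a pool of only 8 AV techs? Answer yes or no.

Schedule PKG1@1, PKG2@1, PKG3@3, PKG4@4, PKG5@4: h1:7  h2:7  h3:7  h4:8  h5:5 — peak 8 ≤ 8.

yes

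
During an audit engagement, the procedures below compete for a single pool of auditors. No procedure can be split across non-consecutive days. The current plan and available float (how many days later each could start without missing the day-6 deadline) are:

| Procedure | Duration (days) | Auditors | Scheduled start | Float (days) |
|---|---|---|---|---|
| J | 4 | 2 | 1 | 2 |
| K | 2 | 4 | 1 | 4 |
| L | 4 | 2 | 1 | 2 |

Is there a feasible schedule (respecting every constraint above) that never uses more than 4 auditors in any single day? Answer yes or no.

Schedule J@1, K@5, L@1: d1:4  d2:4  d3:4  d4:4  d5:4  d6:4 — peak 4 ≤ 4.

yes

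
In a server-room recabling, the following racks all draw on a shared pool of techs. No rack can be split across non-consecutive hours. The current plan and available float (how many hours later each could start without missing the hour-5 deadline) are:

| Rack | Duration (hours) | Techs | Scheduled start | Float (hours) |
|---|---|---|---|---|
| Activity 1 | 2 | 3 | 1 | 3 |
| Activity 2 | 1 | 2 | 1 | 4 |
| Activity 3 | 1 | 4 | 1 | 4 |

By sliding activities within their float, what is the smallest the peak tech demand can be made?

Early-start (Activity 1@1, Activity 2@1, Activity 3@1) gives peak 9: h1:9  h2:3  h3:0  h4:0  h5:0.
Shift Activity 2→3, Activity 3→4.
Schedule Activity 1@1, Activity 2@3, Activity 3@4: h1:3  h2:3  h3:2  h4:4  h5:0 — peak 4.

4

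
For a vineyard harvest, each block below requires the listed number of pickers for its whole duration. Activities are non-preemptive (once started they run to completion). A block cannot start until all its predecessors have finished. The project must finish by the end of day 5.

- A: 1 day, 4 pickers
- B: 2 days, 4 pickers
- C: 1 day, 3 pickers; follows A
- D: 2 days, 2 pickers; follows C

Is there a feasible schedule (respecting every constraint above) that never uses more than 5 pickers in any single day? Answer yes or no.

no

The minimum achievable peak is 6; 5 < 6, so no feasible schedule stays within the cap.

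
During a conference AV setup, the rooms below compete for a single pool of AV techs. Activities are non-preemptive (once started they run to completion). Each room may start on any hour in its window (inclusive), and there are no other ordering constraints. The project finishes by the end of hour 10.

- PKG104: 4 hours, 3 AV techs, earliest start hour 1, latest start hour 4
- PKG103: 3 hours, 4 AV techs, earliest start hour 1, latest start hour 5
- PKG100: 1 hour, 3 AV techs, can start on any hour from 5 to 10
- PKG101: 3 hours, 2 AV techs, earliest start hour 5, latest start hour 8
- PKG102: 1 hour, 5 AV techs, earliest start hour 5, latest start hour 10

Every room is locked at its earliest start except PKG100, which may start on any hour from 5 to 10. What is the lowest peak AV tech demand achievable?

7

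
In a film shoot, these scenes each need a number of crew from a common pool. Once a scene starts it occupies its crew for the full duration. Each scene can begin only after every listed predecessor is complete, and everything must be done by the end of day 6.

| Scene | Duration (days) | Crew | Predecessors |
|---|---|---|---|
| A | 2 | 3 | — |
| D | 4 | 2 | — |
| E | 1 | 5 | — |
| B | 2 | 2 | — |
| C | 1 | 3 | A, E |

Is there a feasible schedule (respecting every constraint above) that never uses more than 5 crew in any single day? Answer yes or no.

yes

Schedule A@1, D@1, E@5, B@3, C@6: d1:5  d2:5  d3:4  d4:4  d5:5  d6:3 — peak 5 ≤ 5.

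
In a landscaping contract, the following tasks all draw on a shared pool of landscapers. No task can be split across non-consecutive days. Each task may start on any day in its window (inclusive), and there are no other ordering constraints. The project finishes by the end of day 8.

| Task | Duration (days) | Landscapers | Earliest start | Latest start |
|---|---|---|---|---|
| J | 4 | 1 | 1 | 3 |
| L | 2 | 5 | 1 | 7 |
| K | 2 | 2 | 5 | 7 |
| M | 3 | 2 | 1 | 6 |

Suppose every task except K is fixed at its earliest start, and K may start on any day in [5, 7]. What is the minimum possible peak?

8

K@5: d1:8  d2:8  d3:3  d4:1  d5:2  d6:2  d7:0  d8:0 → peak 8
K@6: d1:8  d2:8  d3:3  d4:1  d5:0  d6:2  d7:2  d8:0 → peak 8
K@7: d1:8  d2:8  d3:3  d4:1  d5:0  d6:0  d7:2  d8:2 → peak 8
Best is K@5, peak 8.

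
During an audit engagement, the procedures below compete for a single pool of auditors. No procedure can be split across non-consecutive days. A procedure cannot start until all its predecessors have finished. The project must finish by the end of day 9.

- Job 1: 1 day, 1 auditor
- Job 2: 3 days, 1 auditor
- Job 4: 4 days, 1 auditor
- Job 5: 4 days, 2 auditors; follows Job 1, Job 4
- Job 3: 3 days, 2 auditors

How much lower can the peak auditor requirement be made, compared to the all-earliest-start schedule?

2

Early-start peak: d1:5  d2:4  d3:4  d4:1  d5:2  d6:2  d7:2  d8:2  d9:0 ⇒ 5.
Leveled (Job 1@1, Job 2@4, Job 4@2, Job 5@6, Job 3@1): d1:3  d2:3  d3:3  d4:2  d5:2  d6:3  d7:2  d8:2  d9:2 ⇒ 3.
Reduction 5 − 3 = 2.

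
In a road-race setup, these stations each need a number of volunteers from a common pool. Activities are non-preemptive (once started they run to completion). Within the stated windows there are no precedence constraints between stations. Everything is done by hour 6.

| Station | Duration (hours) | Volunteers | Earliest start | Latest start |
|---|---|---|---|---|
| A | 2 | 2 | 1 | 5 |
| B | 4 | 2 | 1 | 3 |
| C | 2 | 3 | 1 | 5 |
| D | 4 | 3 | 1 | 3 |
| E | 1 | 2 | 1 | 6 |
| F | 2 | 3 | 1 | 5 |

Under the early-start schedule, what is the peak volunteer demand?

Early-start schedule: A@1, B@1, C@1, D@1, E@1, F@1.
Load per hour: hour 1: 15, hour 2: 13, hour 3: 5, hour 4: 5, hour 5: 0, hour 6: 0.
Peak is 15.

15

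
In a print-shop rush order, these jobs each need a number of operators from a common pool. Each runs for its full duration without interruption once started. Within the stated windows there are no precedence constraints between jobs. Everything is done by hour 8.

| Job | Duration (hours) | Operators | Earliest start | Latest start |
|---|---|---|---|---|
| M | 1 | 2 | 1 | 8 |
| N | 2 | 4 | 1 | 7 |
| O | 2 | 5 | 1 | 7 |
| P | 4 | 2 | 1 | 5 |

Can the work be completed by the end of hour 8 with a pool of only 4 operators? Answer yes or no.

no

The minimum achievable peak is 5; 4 < 5, so no feasible schedule stays within the cap.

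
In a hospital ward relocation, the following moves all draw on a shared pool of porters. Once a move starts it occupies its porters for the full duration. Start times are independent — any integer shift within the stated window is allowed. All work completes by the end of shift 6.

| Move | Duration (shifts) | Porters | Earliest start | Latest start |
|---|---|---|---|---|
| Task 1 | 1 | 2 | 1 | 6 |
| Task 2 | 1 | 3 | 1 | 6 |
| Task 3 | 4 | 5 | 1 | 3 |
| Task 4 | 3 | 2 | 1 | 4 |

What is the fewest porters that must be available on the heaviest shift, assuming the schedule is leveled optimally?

Early-start (Task 1@1, Task 2@1, Task 3@1, Task 4@1) gives peak 12: s1:12  s2:7  s3:7  s4:5  s5:0  s6:0.
Shift Task 3→2.
Schedule Task 1@1, Task 2@1, Task 3@2, Task 4@1: s1:7  s2:7  s3:7  s4:5  s5:5  s6:0 — peak 7.

7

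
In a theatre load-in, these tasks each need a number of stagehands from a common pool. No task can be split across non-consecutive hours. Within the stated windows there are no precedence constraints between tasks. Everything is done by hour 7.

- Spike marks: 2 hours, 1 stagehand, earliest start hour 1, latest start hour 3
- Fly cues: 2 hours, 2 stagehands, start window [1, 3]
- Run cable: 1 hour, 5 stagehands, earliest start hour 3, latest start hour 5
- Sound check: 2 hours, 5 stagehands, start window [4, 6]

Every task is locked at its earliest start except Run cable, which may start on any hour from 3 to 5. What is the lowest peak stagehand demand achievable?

Run cable@3: h1:3  h2:3  h3:5  h4:5  h5:5  h6:0  h7:0 → peak 5
Run cable@4: h1:3  h2:3  h3:0  h4:10  h5:5  h6:0  h7:0 → peak 10
Run cable@5: h1:3  h2:3  h3:0  h4:5  h5:10  h6:0  h7:0 → peak 10
Best is Run cable@3, peak 5.

5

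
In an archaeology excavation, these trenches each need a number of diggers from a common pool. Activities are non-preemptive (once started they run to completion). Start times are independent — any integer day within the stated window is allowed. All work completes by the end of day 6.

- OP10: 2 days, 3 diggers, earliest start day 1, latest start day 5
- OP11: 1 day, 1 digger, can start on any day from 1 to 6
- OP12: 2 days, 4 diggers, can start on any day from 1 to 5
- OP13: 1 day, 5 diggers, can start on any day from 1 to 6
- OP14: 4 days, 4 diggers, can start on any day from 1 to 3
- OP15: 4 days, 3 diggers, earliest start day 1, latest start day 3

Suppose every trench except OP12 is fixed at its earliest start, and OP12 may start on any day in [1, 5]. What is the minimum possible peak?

OP12@1: d1:20  d2:14  d3:7  d4:7  d5:0  d6:0 → peak 20
OP12@2: d1:16  d2:14  d3:11  d4:7  d5:0  d6:0 → peak 16
OP12@3: d1:16  d2:10  d3:11  d4:11  d5:0  d6:0 → peak 16
OP12@4: d1:16  d2:10  d3:7  d4:11  d5:4  d6:0 → peak 16
OP12@5: d1:16  d2:10  d3:7  d4:7  d5:4  d6:4 → peak 16
Best is OP12@2, peak 16.

16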